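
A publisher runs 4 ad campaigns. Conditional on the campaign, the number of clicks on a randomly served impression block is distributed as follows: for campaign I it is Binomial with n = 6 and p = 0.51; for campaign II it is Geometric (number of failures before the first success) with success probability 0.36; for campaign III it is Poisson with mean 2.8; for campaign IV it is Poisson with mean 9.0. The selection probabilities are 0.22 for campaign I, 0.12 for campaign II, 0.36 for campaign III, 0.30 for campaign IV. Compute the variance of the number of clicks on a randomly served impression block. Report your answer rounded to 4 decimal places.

13.0824

Per component, I: μ=3.06, E[X²]=10.863; II: μ=1.77778, E[X²]=8.09877; III: μ=2.8, E[X²]=10.64; IV: μ=9, E[X²]=90.
E[X] = 0.22·3.06 + 0.12·1.77778 + 0.36·2.8 + 0.3·9 = 4.59453.
E[X²] = 0.22·10.863 + 0.12·8.09877 + 0.36·10.64 + 0.3·90 = 34.1921.
Var(X) = E[X²] − (E[X])² = 34.1921 − 21.1097 = 13.0824.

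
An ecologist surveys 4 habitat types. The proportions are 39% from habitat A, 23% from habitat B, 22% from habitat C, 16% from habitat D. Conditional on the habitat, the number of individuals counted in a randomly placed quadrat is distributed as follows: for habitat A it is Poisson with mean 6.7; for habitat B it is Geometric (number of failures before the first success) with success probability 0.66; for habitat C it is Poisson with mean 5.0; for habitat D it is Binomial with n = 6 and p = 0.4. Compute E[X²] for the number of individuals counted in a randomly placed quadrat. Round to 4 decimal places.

For each component E[X²] = Var + (mean)², giving A: 51.59; B: 1.04591; C: 30; D: 7.2.
Overall E[X²] = 0.39·51.59 + 0.23·1.04591 + 0.22·30 + 0.16·7.2 = 28.1127.

28.1127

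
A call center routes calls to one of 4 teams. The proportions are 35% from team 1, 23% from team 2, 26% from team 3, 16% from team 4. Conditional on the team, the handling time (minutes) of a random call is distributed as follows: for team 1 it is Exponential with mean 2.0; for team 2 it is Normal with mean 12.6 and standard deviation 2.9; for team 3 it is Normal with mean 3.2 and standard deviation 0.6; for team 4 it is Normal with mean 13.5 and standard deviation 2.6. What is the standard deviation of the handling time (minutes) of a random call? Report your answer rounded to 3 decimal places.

5.551

Per component, 1: μ=2, E[X²]=8; 2: μ=12.6, E[X²]=167.17; 3: μ=3.2, E[X²]=10.6; 4: μ=13.5, E[X²]=189.01.
E[X] = 0.35·2 + 0.23·12.6 + 0.26·3.2 + 0.16·13.5 = 6.59.
E[X²] = 0.35·8 + 0.23·167.17 + 0.26·10.6 + 0.16·189.01 = 74.2467.
Var(X) = E[X²] − (E[X])² = 74.2467 − 43.4281 = 30.8186.
SD(X) = √30.8186 = 5.55145.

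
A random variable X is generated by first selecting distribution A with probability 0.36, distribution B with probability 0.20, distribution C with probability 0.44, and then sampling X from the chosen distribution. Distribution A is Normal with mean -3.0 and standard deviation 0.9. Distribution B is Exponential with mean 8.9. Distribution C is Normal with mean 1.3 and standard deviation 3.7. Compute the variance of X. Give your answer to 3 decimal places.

Per component, A: μ=-3, E[X²]=9.81; B: μ=8.9, E[X²]=158.42; C: μ=1.3, E[X²]=15.38.
E[X] = 0.36·-3 + 0.2·8.9 + 0.44·1.3 = 1.272.
E[X²] = 0.36·9.81 + 0.2·158.42 + 0.44·15.38 = 41.9828.
Var(X) = E[X²] − (E[X])² = 41.9828 − 1.61798 = 40.3648.

40.365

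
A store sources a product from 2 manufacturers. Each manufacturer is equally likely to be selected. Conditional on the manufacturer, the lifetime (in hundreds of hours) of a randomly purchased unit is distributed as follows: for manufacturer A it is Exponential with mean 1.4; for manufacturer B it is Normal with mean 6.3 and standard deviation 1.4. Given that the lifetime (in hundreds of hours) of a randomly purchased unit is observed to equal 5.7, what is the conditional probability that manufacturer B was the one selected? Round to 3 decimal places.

Likelihoods f(5.7 | ·): A: 0.0121807; B: 0.259955.
Posterior ∝ prior × likelihood. Numerator for B: 0.5·0.259955 = 0.129977.
Normalizing constant: 0.5·0.0121807 + 0.5·0.259955 = 0.136068.
P(B | observation) = 0.129977 / 0.136068 = 0.95524.

0.955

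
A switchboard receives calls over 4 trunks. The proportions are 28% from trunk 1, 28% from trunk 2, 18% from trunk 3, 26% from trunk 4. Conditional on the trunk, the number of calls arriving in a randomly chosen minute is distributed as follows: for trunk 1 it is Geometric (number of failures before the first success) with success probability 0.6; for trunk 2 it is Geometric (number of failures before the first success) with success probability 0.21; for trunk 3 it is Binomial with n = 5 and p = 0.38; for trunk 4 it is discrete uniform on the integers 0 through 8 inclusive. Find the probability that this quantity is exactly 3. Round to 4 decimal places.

Conditional on each trunk, P(X = 3): 1: 0.0384; 2: 0.103538; 3: 0.210928; 4: 0.111111.
By total probability, P(X = 3) = 0.28·0.0384 + 0.28·0.103538 + 0.18·0.210928 + 0.26·0.111111 = 0.106599.

0.1066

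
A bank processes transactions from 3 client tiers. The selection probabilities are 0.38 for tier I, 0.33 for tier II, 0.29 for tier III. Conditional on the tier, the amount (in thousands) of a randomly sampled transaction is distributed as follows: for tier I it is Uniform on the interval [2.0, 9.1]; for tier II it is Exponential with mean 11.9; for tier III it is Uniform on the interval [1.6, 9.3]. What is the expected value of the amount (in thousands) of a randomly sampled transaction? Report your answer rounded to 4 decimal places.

Component means — I: 5.55; II: 11.9; III: 5.45.
E[X] = 0.38·5.55 + 0.33·11.9 + 0.29·5.45 = 7.6165.

7.6165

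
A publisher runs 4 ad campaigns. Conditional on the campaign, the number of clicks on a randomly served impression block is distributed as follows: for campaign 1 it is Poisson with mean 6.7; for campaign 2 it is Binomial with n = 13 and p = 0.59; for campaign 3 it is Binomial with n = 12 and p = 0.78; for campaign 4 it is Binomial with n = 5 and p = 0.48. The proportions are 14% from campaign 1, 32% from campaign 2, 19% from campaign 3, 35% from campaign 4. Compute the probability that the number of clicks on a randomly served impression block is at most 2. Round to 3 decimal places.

Conditional on each campaign, P(X ≤ 2): 1: 0.0371058; 2: 0.00167656; 3: 1.12248e-05; 4: 0.53746.
By total probability, P(X ≤ 2) = 0.14·0.0371058 + 0.32·0.00167656 + 0.19·1.12248e-05 + 0.35·0.53746 = 0.193844.

0.194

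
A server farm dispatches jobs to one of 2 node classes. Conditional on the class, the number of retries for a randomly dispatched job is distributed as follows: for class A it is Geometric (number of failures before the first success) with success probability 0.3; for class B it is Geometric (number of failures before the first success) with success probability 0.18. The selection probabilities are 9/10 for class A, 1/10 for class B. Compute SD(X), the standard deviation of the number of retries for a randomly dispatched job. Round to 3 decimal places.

3.158

Per component, A: μ=2.33333, E[X²]=13.2222; B: μ=4.55556, E[X²]=46.0617.
E[X] = 0.9·2.33333 + 0.1·4.55556 = 2.55556.
E[X²] = 0.9·13.2222 + 0.1·46.0617 = 16.5062.
Var(X) = E[X²] − (E[X])² = 16.5062 − 6.53086 = 9.97531.
SD(X) = √9.97531 = 3.15837.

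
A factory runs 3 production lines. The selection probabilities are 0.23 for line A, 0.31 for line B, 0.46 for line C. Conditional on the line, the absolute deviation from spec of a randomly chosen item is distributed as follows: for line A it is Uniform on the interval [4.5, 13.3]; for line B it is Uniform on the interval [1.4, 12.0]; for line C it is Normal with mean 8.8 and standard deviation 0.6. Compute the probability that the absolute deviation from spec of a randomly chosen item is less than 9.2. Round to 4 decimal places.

Conditional on each line, P(X < 9.2): A: 0.534091; B: 0.735849; C: 0.747507.
By total probability, P(X < 9.2) = 0.23·0.534091 + 0.31·0.735849 + 0.46·0.747507 = 0.694808.

0.6948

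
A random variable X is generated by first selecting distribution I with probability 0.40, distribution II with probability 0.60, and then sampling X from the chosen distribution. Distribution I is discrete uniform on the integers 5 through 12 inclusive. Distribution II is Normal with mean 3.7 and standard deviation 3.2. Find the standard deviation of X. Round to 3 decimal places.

Per component, I: μ=8.5, E[X²]=77.5; II: μ=3.7, E[X²]=23.93.
E[X] = 0.4·8.5 + 0.6·3.7 = 5.62.
E[X²] = 0.4·77.5 + 0.6·23.93 = 45.358.
Var(X) = E[X²] − (E[X])² = 45.358 − 31.5844 = 13.7736.
SD(X) = √13.7736 = 3.71128.

3.711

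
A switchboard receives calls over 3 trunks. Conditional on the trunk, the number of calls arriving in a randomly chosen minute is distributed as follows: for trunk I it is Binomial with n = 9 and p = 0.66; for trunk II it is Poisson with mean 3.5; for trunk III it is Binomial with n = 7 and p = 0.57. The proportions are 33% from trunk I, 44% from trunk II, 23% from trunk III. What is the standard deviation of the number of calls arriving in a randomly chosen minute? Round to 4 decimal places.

1.9438

Per component, I: μ=5.94, E[X²]=37.3032; II: μ=3.5, E[X²]=15.75; III: μ=3.99, E[X²]=17.6358.
E[X] = 0.33·5.94 + 0.44·3.5 + 0.23·3.99 = 4.4179.
E[X²] = 0.33·37.3032 + 0.44·15.75 + 0.23·17.6358 = 23.2963.
Var(X) = E[X²] − (E[X])² = 23.2963 − 19.5178 = 3.77845.
SD(X) = √3.77845 = 1.94382.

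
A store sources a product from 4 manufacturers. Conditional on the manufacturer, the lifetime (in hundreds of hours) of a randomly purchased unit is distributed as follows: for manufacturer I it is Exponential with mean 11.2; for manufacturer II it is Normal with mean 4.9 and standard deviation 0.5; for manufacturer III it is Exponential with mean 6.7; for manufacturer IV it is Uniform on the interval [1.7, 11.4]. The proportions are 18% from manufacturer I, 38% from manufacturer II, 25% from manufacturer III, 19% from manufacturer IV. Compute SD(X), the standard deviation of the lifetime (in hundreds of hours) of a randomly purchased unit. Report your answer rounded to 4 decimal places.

6.3449

Per component, I: μ=11.2, E[X²]=250.88; II: μ=4.9, E[X²]=24.26; III: μ=6.7, E[X²]=89.78; IV: μ=6.55, E[X²]=50.7433.
E[X] = 0.18·11.2 + 0.38·4.9 + 0.25·6.7 + 0.19·6.55 = 6.7975.
E[X²] = 0.18·250.88 + 0.38·24.26 + 0.25·89.78 + 0.19·50.7433 = 86.4634.
Var(X) = E[X²] − (E[X])² = 86.4634 − 46.206 = 40.2574.
SD(X) = √40.2574 = 6.34487.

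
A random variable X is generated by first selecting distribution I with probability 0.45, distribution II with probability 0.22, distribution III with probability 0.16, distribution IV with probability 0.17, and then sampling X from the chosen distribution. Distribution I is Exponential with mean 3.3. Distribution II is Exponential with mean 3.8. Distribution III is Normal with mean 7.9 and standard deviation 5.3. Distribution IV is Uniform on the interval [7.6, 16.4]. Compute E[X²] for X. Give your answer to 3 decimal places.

For each component E[X²] = Var + (mean)², giving I: 21.78; II: 28.88; III: 90.5; IV: 150.453.
Overall E[X²] = 0.45·21.78 + 0.22·28.88 + 0.16·90.5 + 0.17·150.453 = 56.2117.

56.212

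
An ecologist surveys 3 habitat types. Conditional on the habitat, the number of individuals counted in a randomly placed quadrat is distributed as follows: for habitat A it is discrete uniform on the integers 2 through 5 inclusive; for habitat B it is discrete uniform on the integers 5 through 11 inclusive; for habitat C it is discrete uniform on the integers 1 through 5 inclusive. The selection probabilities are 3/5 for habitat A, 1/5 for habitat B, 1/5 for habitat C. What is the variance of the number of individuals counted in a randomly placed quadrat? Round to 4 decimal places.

5.4100

Per component, A: μ=3.5, E[X²]=13.5; B: μ=8, E[X²]=68; C: μ=3, E[X²]=11.
E[X] = 0.6·3.5 + 0.2·8 + 0.2·3 = 4.3.
E[X²] = 0.6·13.5 + 0.2·68 + 0.2·11 = 23.9.
Var(X) = E[X²] − (E[X])² = 23.9 − 18.49 = 5.41.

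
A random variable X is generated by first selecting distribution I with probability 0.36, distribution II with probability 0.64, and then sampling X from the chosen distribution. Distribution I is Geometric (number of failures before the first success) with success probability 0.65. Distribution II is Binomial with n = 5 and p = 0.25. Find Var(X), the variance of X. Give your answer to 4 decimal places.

1.0149

Per component, I: μ=0.538462, E[X²]=1.11834; II: μ=1.25, E[X²]=2.5.
E[X] = 0.36·0.538462 + 0.64·1.25 = 0.993846.
E[X²] = 0.36·1.11834 + 0.64·2.5 = 2.0026.
Var(X) = E[X²] − (E[X])² = 2.0026 − 0.98773 = 1.01487.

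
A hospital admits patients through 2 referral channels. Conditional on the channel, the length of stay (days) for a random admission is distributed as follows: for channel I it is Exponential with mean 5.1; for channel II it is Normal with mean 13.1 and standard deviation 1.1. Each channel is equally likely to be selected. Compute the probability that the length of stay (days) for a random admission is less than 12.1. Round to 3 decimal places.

Conditional on each channel, P(X < 12.1): I: 0.906757; II: 0.181651.
By total probability, P(X < 12.1) = 0.5·0.906757 + 0.5·0.181651 = 0.544204.

0.544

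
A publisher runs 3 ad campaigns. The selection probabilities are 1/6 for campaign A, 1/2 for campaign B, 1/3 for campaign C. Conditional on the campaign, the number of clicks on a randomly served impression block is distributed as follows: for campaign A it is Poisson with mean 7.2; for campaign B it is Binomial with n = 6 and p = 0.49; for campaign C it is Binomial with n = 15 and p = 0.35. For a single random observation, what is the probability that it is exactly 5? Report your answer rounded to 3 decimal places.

Conditional on each campaign, P(X = 5): A: 0.120382; B: 0.0864374; C: 0.212339.
By total probability, P(X = 5) = 0.166667·0.120382 + 0.5·0.0864374 + 0.333333·0.212339 = 0.134062.

0.134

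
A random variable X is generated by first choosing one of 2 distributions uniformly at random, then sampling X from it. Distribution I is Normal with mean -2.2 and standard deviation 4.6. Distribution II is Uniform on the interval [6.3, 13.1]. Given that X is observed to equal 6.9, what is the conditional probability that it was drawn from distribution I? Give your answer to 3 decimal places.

Likelihoods f(6.9 | ·): I: 0.0122558; II: 0.147059.
Posterior ∝ prior × likelihood. Numerator for I: 0.5·0.0122558 = 0.00612792.
Normalizing constant: 0.5·0.0122558 + 0.5·0.147059 = 0.0796573.
P(I | observation) = 0.00612792 / 0.0796573 = 0.0769285.

0.077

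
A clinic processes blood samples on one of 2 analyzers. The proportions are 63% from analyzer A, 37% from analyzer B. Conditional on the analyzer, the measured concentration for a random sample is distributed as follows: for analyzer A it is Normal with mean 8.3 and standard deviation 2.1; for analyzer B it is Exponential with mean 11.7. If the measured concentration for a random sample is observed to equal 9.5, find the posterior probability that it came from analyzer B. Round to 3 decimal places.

0.121

Likelihoods f(9.5 | ·): A: 0.161356; B: 0.0379474.
Posterior ∝ prior × likelihood. Numerator for B: 0.37·0.0379474 = 0.0140405.
Normalizing constant: 0.63·0.161356 + 0.37·0.0379474 = 0.115695.
P(B | observation) = 0.0140405 / 0.115695 = 0.121358.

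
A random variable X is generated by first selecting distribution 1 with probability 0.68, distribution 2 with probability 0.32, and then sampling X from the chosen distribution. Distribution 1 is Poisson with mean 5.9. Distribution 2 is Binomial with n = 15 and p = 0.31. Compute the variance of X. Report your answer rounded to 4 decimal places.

5.3787

Per component, 1: μ=5.9, E[X²]=40.71; 2: μ=4.65, E[X²]=24.831.
E[X] = 0.68·5.9 + 0.32·4.65 = 5.5.
E[X²] = 0.68·40.71 + 0.32·24.831 = 35.6287.
Var(X) = E[X²] − (E[X])² = 35.6287 − 30.25 = 5.37872.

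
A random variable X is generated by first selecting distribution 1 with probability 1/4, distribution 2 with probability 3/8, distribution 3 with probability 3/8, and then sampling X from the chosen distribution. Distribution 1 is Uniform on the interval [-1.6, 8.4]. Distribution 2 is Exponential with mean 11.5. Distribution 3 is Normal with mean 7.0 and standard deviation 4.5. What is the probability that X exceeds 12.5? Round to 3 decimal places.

0.168

Conditional on each component, P(X > 12.5): 1: 0; 2: 0.337241; 3: 0.110812.
By total probability, P(X > 12.5) = 0.25·0 + 0.375·0.337241 + 0.375·0.110812 = 0.16802.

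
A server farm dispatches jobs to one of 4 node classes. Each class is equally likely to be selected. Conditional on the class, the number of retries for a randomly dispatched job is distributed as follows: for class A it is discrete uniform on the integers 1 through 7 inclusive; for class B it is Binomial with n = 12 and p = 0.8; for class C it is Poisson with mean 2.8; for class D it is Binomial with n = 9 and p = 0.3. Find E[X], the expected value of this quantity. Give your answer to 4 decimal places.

Component means — A: 4; B: 9.6; C: 2.8; D: 2.7.
E[X] = 0.25·4 + 0.25·9.6 + 0.25·2.8 + 0.25·2.7 = 4.775.

4.7750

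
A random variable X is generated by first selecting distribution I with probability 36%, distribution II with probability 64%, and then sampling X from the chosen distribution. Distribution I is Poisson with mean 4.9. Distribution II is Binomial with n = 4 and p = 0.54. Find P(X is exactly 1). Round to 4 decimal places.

Conditional on each component, P(X = 1): I: 0.0364883; II: 0.210246.
By total probability, P(X = 1) = 0.36·0.0364883 + 0.64·0.210246 = 0.147693.

0.1477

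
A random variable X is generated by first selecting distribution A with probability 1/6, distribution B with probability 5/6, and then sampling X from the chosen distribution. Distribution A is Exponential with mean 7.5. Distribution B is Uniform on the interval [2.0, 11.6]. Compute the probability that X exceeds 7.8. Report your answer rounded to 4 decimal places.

0.3888

Conditional on each component, P(X > 7.8): A: 0.353455; B: 0.395833.
By total probability, P(X > 7.8) = 0.166667·0.353455 + 0.833333·0.395833 = 0.38877.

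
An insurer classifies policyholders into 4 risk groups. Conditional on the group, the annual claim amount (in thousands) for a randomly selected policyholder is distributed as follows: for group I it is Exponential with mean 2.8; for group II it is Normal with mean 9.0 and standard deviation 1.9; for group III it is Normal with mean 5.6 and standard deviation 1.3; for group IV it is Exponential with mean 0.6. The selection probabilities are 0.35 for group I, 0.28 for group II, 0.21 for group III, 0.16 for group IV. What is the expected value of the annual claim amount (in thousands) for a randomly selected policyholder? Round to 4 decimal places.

4.7720

Component means — I: 2.8; II: 9; III: 5.6; IV: 0.6.
E[X] = 0.35·2.8 + 0.28·9 + 0.21·5.6 + 0.16·0.6 = 4.772.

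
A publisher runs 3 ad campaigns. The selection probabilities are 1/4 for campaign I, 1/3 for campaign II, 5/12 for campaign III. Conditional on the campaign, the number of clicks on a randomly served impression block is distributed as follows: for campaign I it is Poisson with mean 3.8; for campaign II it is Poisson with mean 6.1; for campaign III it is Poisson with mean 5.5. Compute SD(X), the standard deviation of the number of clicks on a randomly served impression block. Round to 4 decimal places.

Per component, I: μ=3.8, E[X²]=18.24; II: μ=6.1, E[X²]=43.31; III: μ=5.5, E[X²]=35.75.
E[X] = 0.25·3.8 + 0.333333·6.1 + 0.416667·5.5 = 5.275.
E[X²] = 0.25·18.24 + 0.333333·43.31 + 0.416667·35.75 = 33.8925.
Var(X) = E[X²] − (E[X])² = 33.8925 − 27.8256 = 6.06687.
SD(X) = √6.06687 = 2.4631.

2.4631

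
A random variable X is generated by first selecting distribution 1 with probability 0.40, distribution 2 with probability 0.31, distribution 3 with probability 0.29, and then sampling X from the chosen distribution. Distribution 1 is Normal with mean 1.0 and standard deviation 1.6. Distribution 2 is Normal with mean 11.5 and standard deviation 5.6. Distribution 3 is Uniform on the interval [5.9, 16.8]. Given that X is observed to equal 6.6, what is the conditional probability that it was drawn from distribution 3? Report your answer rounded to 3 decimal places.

Likelihoods f(6.6 | ·): 1: 0.000545427; 2: 0.0485812; 3: 0.0917431.
Posterior ∝ prior × likelihood. Numerator for 3: 0.29·0.0917431 = 0.0266055.
Normalizing constant: 0.4·0.000545427 + 0.31·0.0485812 + 0.29·0.0917431 = 0.0418839.
P(3 | observation) = 0.0266055 / 0.0418839 = 0.635221.

0.635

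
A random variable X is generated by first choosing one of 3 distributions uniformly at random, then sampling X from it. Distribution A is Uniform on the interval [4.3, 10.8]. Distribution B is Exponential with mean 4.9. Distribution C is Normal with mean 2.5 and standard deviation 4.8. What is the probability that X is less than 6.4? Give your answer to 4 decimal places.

Conditional on each component, P(X < 6.4): A: 0.323077; B: 0.729132; C: 0.791748.
By total probability, P(X < 6.4) = 0.333333·0.323077 + 0.333333·0.729132 + 0.333333·0.791748 = 0.614652.

0.6147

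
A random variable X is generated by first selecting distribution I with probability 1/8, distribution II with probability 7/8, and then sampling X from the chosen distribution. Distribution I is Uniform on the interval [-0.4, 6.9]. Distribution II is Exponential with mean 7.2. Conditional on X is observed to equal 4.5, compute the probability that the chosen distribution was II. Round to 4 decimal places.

Likelihoods f(4.5 | ·): I: 0.136986; II: 0.0743419.
Posterior ∝ prior × likelihood. Numerator for II: 0.875·0.0743419 = 0.0650491.
Normalizing constant: 0.125·0.136986 + 0.875·0.0743419 = 0.0821724.
P(II | observation) = 0.0650491 / 0.0821724 = 0.791618.

0.7916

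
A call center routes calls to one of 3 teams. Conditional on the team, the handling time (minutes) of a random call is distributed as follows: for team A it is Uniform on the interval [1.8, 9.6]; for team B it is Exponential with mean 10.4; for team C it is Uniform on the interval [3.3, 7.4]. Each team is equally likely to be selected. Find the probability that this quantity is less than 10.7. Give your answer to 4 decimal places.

Conditional on each team, P(X < 10.7): A: 1; B: 0.642581; C: 1.
By total probability, P(X < 10.7) = 0.333333·1 + 0.333333·0.642581 + 0.333333·1 = 0.88086.

0.8809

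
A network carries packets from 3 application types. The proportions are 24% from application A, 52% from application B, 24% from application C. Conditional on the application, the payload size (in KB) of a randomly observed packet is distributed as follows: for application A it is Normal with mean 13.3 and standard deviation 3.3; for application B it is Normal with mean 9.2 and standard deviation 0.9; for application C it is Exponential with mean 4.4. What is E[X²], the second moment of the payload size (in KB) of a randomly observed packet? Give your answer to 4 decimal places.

For each component E[X²] = Var + (mean)², giving A: 187.78; B: 85.45; C: 38.72.
Overall E[X²] = 0.24·187.78 + 0.52·85.45 + 0.24·38.72 = 98.794.

98.7940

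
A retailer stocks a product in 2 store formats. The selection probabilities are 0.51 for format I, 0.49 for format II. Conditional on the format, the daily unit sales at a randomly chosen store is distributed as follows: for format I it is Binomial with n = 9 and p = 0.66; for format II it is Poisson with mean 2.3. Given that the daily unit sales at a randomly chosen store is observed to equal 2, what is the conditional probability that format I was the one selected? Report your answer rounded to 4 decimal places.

0.0313

Likelihoods P(X=2 | ·): I: 0.0082365; II: 0.265185.
Posterior ∝ prior × likelihood. Numerator for I: 0.51·0.0082365 = 0.00420062.
Normalizing constant: 0.51·0.0082365 + 0.49·0.265185 = 0.134141.
P(I | observation) = 0.00420062 / 0.134141 = 0.0313149.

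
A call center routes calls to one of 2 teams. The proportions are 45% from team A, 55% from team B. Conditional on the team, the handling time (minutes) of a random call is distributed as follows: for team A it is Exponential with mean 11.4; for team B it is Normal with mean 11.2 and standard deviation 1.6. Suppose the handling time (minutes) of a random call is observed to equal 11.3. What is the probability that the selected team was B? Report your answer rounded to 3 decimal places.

Likelihoods f(11.3 | ·): A: 0.0325544; B: 0.248852.
Posterior ∝ prior × likelihood. Numerator for B: 0.55·0.248852 = 0.136869.
Normalizing constant: 0.45·0.0325544 + 0.55·0.248852 = 0.151518.
P(B | observation) = 0.136869 / 0.151518 = 0.903315.

0.903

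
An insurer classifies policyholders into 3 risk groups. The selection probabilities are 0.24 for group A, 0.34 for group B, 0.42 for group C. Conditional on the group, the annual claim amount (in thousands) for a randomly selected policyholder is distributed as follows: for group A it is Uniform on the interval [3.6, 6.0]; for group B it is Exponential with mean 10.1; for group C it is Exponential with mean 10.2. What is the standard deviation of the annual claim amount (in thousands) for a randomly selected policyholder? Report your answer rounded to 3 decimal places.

Per component, A: μ=4.8, E[X²]=23.52; B: μ=10.1, E[X²]=204.02; C: μ=10.2, E[X²]=208.08.
E[X] = 0.24·4.8 + 0.34·10.1 + 0.42·10.2 = 8.87.
E[X²] = 0.24·23.52 + 0.34·204.02 + 0.42·208.08 = 162.405.
Var(X) = E[X²] − (E[X])² = 162.405 − 78.6769 = 83.7283.
SD(X) = √83.7283 = 9.15032.

9.150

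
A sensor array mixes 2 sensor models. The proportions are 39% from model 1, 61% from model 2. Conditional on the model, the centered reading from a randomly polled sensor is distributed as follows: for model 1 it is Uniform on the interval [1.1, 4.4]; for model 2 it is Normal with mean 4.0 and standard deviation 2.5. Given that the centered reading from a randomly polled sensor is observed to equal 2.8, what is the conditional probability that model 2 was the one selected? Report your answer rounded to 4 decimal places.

0.4233

Likelihoods f(2.8 | ·): 1: 0.30303; 2: 0.142213.
Posterior ∝ prior × likelihood. Numerator for 2: 0.61·0.142213 = 0.0867499.
Normalizing constant: 0.39·0.30303 + 0.61·0.142213 = 0.204932.
P(2 | observation) = 0.0867499 / 0.204932 = 0.423311.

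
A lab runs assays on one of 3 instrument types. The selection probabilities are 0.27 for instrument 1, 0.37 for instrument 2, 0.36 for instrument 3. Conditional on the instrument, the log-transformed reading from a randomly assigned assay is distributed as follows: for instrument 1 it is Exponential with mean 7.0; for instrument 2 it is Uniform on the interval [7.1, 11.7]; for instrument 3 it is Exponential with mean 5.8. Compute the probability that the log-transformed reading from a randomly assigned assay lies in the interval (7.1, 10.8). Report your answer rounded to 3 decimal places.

Conditional on each instrument, P(7.1 < X < 10.8): 1: 0.148892; 2: 0.804348; 3: 0.13866.
By total probability, P(7.1 < X < 10.8) = 0.27·0.148892 + 0.37·0.804348 + 0.36·0.13866 = 0.387727.

0.388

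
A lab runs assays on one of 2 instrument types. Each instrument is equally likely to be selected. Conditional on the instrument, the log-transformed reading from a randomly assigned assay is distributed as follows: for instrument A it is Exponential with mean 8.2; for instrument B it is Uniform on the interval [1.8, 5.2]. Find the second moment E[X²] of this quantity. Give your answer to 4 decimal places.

For each component E[X²] = Var + (mean)², giving A: 134.48; B: 13.2133.
Overall E[X²] = 0.5·134.48 + 0.5·13.2133 = 73.8467.

73.8467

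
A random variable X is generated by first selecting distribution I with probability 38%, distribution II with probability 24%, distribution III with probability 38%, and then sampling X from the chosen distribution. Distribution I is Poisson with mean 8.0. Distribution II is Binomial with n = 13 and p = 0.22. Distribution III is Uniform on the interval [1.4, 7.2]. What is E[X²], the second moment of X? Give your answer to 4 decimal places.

For each component E[X²] = Var + (mean)², giving I: 72; II: 10.4104; III: 21.2933.
Overall E[X²] = 0.38·72 + 0.24·10.4104 + 0.38·21.2933 = 37.95.

37.9500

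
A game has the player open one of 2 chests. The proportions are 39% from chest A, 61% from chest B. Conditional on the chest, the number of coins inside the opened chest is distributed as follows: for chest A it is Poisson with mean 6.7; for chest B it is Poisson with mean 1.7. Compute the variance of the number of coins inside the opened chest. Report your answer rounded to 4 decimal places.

9.5975

Per component, A: μ=6.7, E[X²]=51.59; B: μ=1.7, E[X²]=4.59.
E[X] = 0.39·6.7 + 0.61·1.7 = 3.65.
E[X²] = 0.39·51.59 + 0.61·4.59 = 22.92.
Var(X) = E[X²] − (E[X])² = 22.92 − 13.3225 = 9.5975.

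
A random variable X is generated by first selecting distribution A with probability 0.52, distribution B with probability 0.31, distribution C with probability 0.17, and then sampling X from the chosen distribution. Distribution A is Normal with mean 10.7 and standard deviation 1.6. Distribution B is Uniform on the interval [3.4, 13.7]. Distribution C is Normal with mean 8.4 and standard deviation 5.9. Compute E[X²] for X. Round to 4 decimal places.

For each component E[X²] = Var + (mean)², giving A: 117.05; B: 81.9433; C: 105.37.
Overall E[X²] = 0.52·117.05 + 0.31·81.9433 + 0.17·105.37 = 104.181.

104.1813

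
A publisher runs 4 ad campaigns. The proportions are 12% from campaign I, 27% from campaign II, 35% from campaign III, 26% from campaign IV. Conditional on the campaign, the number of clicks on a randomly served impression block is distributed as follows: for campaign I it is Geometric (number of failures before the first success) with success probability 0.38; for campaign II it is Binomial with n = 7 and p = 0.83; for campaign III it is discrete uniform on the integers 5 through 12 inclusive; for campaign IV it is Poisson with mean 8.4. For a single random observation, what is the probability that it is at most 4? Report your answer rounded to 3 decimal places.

0.157

Conditional on each campaign, P(X ≤ 4): I: 0.908387; II: 0.10052; III: 0; IV: 0.0789083.
By total probability, P(X ≤ 4) = 0.12·0.908387 + 0.27·0.10052 + 0.35·0 + 0.26·0.0789083 = 0.156663.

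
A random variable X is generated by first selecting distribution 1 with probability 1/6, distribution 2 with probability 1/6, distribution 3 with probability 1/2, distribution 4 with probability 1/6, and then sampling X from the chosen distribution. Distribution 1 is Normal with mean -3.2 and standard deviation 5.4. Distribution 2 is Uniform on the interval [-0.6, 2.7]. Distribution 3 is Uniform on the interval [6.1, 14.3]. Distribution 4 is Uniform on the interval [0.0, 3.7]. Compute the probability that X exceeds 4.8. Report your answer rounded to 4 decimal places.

Conditional on each component, P(X > 4.8): 1: 0.0692392; 2: 0; 3: 1; 4: 0.
By total probability, P(X > 4.8) = 0.166667·0.0692392 + 0.166667·0 + 0.5·1 + 0.166667·0 = 0.51154.

0.5115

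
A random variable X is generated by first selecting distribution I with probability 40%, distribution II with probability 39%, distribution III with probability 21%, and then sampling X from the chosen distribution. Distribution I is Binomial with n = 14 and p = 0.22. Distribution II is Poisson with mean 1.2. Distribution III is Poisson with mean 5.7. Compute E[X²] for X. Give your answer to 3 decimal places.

13.805

For each component E[X²] = Var + (mean)², giving I: 11.8888; II: 2.64; III: 38.19.
Overall E[X²] = 0.4·11.8888 + 0.39·2.64 + 0.21·38.19 = 13.805.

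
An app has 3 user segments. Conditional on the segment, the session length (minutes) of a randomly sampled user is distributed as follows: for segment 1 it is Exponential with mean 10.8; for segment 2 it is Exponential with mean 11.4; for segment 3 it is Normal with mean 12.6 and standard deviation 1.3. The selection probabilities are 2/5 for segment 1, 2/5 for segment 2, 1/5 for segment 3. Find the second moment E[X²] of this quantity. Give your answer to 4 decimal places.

229.3700

For each component E[X²] = Var + (mean)², giving 1: 233.28; 2: 259.92; 3: 160.45.
Overall E[X²] = 0.4·233.28 + 0.4·259.92 + 0.2·160.45 = 229.37.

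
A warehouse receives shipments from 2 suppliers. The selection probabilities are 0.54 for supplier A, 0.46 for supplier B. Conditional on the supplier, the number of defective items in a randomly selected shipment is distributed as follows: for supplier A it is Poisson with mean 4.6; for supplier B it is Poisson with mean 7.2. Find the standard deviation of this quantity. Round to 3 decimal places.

2.734

Per component, A: μ=4.6, E[X²]=25.76; B: μ=7.2, E[X²]=59.04.
E[X] = 0.54·4.6 + 0.46·7.2 = 5.796.
E[X²] = 0.54·25.76 + 0.46·59.04 = 41.0688.
Var(X) = E[X²] − (E[X])² = 41.0688 − 33.5936 = 7.47518.
SD(X) = √7.47518 = 2.73408.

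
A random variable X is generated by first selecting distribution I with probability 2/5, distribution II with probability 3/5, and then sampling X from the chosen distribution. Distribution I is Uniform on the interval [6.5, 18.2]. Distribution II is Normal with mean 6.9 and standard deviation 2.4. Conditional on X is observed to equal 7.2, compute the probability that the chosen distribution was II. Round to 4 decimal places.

Likelihoods f(7.2 | ·): I: 0.0854701; II: 0.164932.
Posterior ∝ prior × likelihood. Numerator for II: 0.6·0.164932 = 0.0989594.
Normalizing constant: 0.4·0.0854701 + 0.6·0.164932 = 0.133147.
P(II | observation) = 0.0989594 / 0.133147 = 0.743232.

0.7432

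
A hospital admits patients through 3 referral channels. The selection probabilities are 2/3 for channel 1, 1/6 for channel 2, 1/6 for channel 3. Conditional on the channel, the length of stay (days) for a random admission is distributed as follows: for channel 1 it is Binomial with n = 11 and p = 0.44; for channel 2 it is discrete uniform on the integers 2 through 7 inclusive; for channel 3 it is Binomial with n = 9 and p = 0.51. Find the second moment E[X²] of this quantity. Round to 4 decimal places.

25.1713

For each component E[X²] = Var + (mean)², giving 1: 26.136; 2: 23.1667; 3: 23.3172.
Overall E[X²] = 0.666667·26.136 + 0.166667·23.1667 + 0.166667·23.3172 = 25.1713.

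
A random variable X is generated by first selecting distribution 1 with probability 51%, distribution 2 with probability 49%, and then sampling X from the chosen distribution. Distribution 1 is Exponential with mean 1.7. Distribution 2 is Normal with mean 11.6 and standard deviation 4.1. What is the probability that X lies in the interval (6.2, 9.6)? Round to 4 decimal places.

0.1188

Conditional on each component, P(6.2 < X < 9.6): 1: 0.0225398; 2: 0.218937.
By total probability, P(6.2 < X < 9.6) = 0.51·0.0225398 + 0.49·0.218937 = 0.118774.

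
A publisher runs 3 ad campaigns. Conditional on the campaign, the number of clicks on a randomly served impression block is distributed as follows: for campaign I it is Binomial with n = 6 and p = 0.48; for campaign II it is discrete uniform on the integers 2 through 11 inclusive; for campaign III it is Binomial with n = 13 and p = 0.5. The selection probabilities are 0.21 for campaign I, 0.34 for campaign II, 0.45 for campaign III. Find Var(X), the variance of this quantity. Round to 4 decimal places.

Per component, I: μ=2.88, E[X²]=9.792; II: μ=6.5, E[X²]=50.5; III: μ=6.5, E[X²]=45.5.
E[X] = 0.21·2.88 + 0.34·6.5 + 0.45·6.5 = 5.7398.
E[X²] = 0.21·9.792 + 0.34·50.5 + 0.45·45.5 = 39.7013.
Var(X) = E[X²] − (E[X])² = 39.7013 − 32.9453 = 6.75602.

6.7560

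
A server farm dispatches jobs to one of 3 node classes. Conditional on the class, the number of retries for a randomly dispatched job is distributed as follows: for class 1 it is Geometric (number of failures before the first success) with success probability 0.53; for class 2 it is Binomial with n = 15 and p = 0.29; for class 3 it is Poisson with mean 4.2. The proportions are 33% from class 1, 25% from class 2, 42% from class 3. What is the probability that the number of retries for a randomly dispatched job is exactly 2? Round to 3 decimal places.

Conditional on each class, P(X = 2): 1: 0.117077; 2: 0.102883; 3: 0.132261.
By total probability, P(X = 2) = 0.33·0.117077 + 0.25·0.102883 + 0.42·0.132261 = 0.119906.

0.120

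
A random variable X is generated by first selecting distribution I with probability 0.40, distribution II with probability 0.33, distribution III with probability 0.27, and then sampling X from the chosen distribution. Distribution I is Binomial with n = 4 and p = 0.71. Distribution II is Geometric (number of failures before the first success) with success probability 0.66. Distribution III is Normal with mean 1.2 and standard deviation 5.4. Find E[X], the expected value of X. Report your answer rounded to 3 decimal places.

1.630

Component means — I: 2.84; II: 0.515152; III: 1.2.
E[X] = 0.4·2.84 + 0.33·0.515152 + 0.27·1.2 = 1.63.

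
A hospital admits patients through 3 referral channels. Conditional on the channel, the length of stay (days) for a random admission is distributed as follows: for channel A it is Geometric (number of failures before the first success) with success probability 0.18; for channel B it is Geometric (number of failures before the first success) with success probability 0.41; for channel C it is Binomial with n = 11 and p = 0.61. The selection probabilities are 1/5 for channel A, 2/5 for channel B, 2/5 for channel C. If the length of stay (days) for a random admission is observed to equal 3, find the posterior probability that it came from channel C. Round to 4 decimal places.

Likelihoods P(X=3 | ·): A: 0.0992462; B: 0.0842054; C: 0.0200443.
Posterior ∝ prior × likelihood. Numerator for C: 0.4·0.0200443 = 0.00801771.
Normalizing constant: 0.2·0.0992462 + 0.4·0.0842054 + 0.4·0.0200443 = 0.0615491.
P(C | observation) = 0.00801771 / 0.0615491 = 0.130265.

0.1303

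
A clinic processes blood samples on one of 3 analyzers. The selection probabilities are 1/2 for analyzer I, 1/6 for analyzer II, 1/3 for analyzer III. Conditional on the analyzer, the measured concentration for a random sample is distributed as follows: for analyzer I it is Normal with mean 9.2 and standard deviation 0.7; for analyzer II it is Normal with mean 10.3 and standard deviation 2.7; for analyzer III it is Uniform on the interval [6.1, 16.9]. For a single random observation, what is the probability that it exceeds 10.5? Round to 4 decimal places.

Conditional on each analyzer, P(X > 10.5): I: 0.0316454; II: 0.470476; III: 0.592593.
By total probability, P(X > 10.5) = 0.5·0.0316454 + 0.166667·0.470476 + 0.333333·0.592593 = 0.291766.

0.2918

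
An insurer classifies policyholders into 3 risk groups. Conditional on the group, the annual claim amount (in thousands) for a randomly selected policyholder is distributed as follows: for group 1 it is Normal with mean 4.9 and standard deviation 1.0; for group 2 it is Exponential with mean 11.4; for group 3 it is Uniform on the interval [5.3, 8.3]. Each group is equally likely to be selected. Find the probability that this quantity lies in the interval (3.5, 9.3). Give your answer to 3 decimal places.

Conditional on each group, P(3.5 < X < 9.3): 1: 0.919238; 2: 0.293348; 3: 1.
By total probability, P(3.5 < X < 9.3) = 0.333333·0.919238 + 0.333333·0.293348 + 0.333333·1 = 0.737529.

0.738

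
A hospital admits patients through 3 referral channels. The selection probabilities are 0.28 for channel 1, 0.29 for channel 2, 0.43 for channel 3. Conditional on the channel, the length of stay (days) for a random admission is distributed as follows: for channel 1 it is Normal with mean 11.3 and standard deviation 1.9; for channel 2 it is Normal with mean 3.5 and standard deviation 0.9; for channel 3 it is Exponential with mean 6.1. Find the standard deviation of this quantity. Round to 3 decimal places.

5.127

Per component, 1: μ=11.3, E[X²]=131.3; 2: μ=3.5, E[X²]=13.06; 3: μ=6.1, E[X²]=74.42.
E[X] = 0.28·11.3 + 0.29·3.5 + 0.43·6.1 = 6.802.
E[X²] = 0.28·131.3 + 0.29·13.06 + 0.43·74.42 = 72.552.
Var(X) = E[X²] − (E[X])² = 72.552 − 46.2672 = 26.2848.
SD(X) = √26.2848 = 5.12687.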